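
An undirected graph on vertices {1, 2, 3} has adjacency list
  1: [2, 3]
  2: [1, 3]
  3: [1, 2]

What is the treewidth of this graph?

A width-2 tree decomposition is:
Bags: B1 = {1, 2, 3}
Tree: (single bag)
A single bag containing all 3 vertices is trivially a valid decomposition of width 2. On the other hand G contains the 3-clique {1, 2, 3}. A clique must lie in a single bag of any decomposition, so no decomposition can have width below 2. Hence tw(G) = 2 exactly.

2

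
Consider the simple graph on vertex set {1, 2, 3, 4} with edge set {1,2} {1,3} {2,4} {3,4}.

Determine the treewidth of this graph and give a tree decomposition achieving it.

Every bag has size at most 3, so the width is 3 − 1 = 2 and tw(G) ≤ 2. Since 4–2–1–3–4 is a cycle in G, G is not acyclic. Forests are exactly the graphs of treewidth ≤ 1, so tw(G) ≥ 2. Hence tw(G) = 2 exactly.

Treewidth 2.
Bags: B1 = {1, 2, 4}  B2 = {1, 3, 4}
Tree: B1–B2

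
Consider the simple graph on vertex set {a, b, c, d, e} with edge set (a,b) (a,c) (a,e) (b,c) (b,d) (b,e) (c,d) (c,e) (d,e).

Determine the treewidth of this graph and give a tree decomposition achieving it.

Treewidth 3.
Bags: B1 = {a, b, c, e}  B2 = {b, c, d, e}
Tree: B1–B2

The largest bag has 4 vertices, giving width 3; this decomposition certifies tw(G) ≤ 3. Conversely, {b, c, d, e} is a clique of size 4, and the vertices of any clique must share a bag in every tree decomposition; so some bag has ≥ 4 vertices and tw(G) ≥ 3. Therefore the treewidth is 3.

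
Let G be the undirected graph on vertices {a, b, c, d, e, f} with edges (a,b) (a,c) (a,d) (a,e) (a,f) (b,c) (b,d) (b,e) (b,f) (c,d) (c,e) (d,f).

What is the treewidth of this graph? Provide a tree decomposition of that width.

Every bag has size at most 4, so the width is 4 − 1 = 3 and tw(G) ≤ 3. For the lower bound, the 4 vertices {a, b, c, d} are pairwise adjacent, and any tree decomposition puts a clique entirely inside one bag — forcing width ≥ 3. The upper and lower bounds meet at 3, so that is the treewidth.

Treewidth 3.
Bags: B1 = {a, b, c, d}  B2 = {a, b, c, e}  B3 = {a, b, d, f}
Tree: B1–B2, B1–B3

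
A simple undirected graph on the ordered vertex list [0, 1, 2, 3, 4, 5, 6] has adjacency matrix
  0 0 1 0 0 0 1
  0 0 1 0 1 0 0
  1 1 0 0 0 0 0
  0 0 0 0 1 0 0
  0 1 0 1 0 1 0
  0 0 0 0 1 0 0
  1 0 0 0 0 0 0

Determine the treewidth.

A width-1 tree decomposition is:
Bags: B1 = {1, 2}  B2 = {1, 4}  B3 = {4, 5}  B4 = {3, 4}  B5 = {0, 2}  B6 = {0, 6}
Tree: B1–B2, B2–B3, B3–B4, B1–B5, B5–B6
Each bag holds 2 vertices, so the decomposition has width 1, which upper-bounds the treewidth. Any graph with an edge has treewidth ≥ 1, and G has the edge 1–2. The upper and lower bounds meet at 1, so that is the treewidth.

1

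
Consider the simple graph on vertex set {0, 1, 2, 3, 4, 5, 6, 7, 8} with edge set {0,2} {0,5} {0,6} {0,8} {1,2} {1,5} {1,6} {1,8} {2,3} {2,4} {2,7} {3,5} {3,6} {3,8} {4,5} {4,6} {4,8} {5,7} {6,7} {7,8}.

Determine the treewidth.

A width-4 tree decomposition is:
Bags: B1 = {2, 5, 6, 7, 8}  B2 = {0, 2, 5, 6, 8}  B3 = {2, 3, 5, 6, 8}  B4 = {1, 2, 5, 6, 8}  B5 = {2, 4, 5, 6, 8}
Tree: B1–B2, B2–B3, B3–B4, B4–B5
Every bag has size at most 5, so the width is 5 − 1 = 4 and tw(G) ≤ 4. For the lower bound: the 5 vertex sets {5,7}, {0,6}, {2,3}, {8}, {1} are disjoint, each induces a connected subgraph, and every pair is joined by at least one edge of G. Contracting each set to a single vertex therefore yields K_{5} as a minor, and since treewidth is minor-monotone, tw(G) ≥ tw(K_{5}) = 4. Therefore the treewidth is 4.

4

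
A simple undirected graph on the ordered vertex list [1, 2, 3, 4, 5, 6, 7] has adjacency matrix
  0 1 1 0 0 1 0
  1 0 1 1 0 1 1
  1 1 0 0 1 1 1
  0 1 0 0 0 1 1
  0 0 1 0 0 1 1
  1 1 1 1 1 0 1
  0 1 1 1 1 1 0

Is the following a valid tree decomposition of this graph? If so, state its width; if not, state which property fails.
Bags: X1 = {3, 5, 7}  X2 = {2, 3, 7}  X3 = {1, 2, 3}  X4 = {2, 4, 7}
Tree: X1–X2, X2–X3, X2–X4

No — vertex 6 appears in no bag.

A tree decomposition must satisfy three properties: every vertex lies in some bag; for every edge, both endpoints lie together in some bag; and for every vertex, the bags containing it form a connected subtree. Here vertex 6 appears in no bag, so the decomposition is invalid.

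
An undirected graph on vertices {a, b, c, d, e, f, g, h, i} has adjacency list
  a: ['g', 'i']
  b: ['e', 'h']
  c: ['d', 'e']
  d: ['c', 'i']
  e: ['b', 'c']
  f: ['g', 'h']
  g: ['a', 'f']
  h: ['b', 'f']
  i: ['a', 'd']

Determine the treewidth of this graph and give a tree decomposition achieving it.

Every bag has size at most 3, so the width is 3 − 1 = 2 and tw(G) ≤ 2. Since a–i–d–c–e–b–h–f–g–a is a cycle in G, G is not acyclic. Forests are exactly the graphs of treewidth ≤ 1, so tw(G) ≥ 2. Therefore the treewidth is 2.

Treewidth 2.
One optimal decomposition is:
Bags: B1 = {a, d, i}  B2 = {a, c, d}  B3 = {a, c, e}  B4 = {a, b, e}  B5 = {a, b, h}  B6 = {a, f, h}  B7 = {a, f, g}
Tree: B1–B2, B2–B3, B3–B4, B4–B5, B5–B6, B6–B7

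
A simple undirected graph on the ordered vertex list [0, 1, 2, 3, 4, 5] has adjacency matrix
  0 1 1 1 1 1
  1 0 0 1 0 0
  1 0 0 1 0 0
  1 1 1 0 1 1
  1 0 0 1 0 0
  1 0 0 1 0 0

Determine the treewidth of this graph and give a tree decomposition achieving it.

Treewidth 2.
One such decomposition:
Bags: B1 = {0, 2, 3}  B2 = {0, 1, 3}  B3 = {0, 3, 4}  B4 = {0, 3, 5}
Tree: B1–B2, B2–B3, B3–B4

The largest bag has 3 vertices, giving width 2; this decomposition certifies tw(G) ≤ 2. For the lower bound, the 3 vertices {0, 1, 3} are pairwise adjacent, and any tree decomposition puts a clique entirely inside one bag — forcing width ≥ 2. The upper and lower bounds meet at 2, so that is the treewidth.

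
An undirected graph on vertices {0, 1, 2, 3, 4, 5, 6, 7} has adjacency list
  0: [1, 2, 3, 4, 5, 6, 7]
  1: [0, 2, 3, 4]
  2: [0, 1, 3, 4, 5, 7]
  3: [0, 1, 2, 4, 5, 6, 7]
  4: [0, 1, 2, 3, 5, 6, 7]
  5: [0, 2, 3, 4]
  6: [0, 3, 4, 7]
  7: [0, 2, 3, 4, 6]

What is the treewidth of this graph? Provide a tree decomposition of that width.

Treewidth 4.
One optimal decomposition is:
Bags: B1 = {0, 2, 3, 4, 5}  B2 = {0, 2, 3, 4, 7}  B3 = {0, 1, 2, 3, 4}  B4 = {0, 3, 4, 6, 7}
Tree: B1–B2, B2–B3, B2–B4

The largest bag has 5 vertices, giving width 4; this decomposition certifies tw(G) ≤ 4. Conversely, {0, 1, 2, 3, 4} is a clique of size 5, and the vertices of any clique must share a bag in every tree decomposition; so some bag has ≥ 5 vertices and tw(G) ≥ 4. Therefore the treewidth is 4.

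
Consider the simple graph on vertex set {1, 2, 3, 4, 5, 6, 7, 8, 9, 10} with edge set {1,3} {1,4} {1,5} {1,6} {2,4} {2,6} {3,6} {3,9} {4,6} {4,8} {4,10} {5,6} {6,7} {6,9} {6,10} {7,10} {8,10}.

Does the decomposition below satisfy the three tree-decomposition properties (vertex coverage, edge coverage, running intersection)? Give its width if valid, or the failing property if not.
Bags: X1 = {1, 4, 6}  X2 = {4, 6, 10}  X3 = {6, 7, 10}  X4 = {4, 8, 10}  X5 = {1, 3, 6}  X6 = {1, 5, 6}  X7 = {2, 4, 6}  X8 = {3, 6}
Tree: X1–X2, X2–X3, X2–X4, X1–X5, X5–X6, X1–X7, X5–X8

No — vertex 9 appears in no bag.

A tree decomposition must satisfy three properties: every vertex lies in some bag; for every edge, both endpoints lie together in some bag; and for every vertex, the bags containing it form a connected subtree. Here vertex 9 appears in no bag, so the decomposition is invalid.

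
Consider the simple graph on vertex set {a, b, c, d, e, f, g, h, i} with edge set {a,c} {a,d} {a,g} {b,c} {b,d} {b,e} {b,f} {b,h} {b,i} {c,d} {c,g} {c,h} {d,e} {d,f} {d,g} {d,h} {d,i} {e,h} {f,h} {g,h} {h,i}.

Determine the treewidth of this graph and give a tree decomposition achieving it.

Treewidth 3.
One such decomposition:
Bags: B1 = {b, c, d, h}  B2 = {c, d, g, h}  B3 = {b, d, f, h}  B4 = {a, c, d, g}  B5 = {b, d, e, h}  B6 = {b, d, h, i}
Tree: B1–B2, B1–B3, B2–B4, B1–B5, B3–B6

Every bag has size at most 4, so the width is 4 − 1 = 3 and tw(G) ≤ 3. Conversely, {c, d, g, h} is a clique of size 4, and the vertices of any clique must share a bag in every tree decomposition; so some bag has ≥ 4 vertices and tw(G) ≥ 3. The upper and lower bounds meet at 3, so that is the treewidth.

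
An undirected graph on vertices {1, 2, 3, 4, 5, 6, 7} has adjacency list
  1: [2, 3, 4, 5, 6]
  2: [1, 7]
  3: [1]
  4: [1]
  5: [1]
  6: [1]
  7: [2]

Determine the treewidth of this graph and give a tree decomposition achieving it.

Every bag has size at most 2, so the width is 2 − 1 = 1 and tw(G) ≤ 1. Any graph with an edge has treewidth ≥ 1, and G has the edge 3–1. Combining the bounds, tw(G) = 1.

Treewidth 1.
One optimal decomposition is:
Bags: B1 = {1, 3}  B2 = {1, 2}  B3 = {1, 6}  B4 = {1, 4}  B5 = {1, 5}  B6 = {2, 7}
Tree: B1–B2, B1–B3, B2–B4, B3–B5, B2–B6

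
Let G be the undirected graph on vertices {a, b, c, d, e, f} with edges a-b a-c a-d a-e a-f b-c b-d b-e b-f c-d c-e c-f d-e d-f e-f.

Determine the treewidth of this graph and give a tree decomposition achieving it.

A single bag containing all 6 vertices is trivially a valid decomposition of width 5. On the other hand G contains the 6-clique {a, b, c, d, e, f}. A clique must lie in a single bag of any decomposition, so no decomposition can have width below 5. Hence tw(G) = 5 exactly.

Treewidth 5.
One such decomposition:
Bags: B1 = {a, b, c, d, e, f}
Tree: (single bag)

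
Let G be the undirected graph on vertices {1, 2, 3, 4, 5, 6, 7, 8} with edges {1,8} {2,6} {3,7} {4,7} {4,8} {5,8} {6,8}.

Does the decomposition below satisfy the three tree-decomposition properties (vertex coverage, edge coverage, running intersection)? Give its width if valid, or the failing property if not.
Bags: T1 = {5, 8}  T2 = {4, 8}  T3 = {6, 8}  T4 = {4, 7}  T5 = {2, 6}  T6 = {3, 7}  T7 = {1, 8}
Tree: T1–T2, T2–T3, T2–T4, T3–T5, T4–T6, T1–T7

Yes; width 1.

Every vertex of G appears in some bag (union = {1, 2, 3, 4, 5, 6, 7, 8}); every edge is covered by a bag; and for each vertex v the set of bags containing v is connected in the bag tree. The decomposition is therefore valid. The largest bag has 2 vertices, so the width is 1.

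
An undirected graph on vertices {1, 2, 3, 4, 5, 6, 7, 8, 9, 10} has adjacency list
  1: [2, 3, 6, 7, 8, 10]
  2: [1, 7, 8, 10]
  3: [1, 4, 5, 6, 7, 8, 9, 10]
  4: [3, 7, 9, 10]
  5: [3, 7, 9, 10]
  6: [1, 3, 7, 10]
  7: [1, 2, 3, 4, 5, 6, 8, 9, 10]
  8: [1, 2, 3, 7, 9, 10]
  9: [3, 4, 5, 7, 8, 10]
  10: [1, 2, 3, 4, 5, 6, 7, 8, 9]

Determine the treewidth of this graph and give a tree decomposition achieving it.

Treewidth 4.
Bags: B1 = {3, 4, 7, 9, 10}  B2 = {3, 5, 7, 9, 10}  B3 = {3, 7, 8, 9, 10}  B4 = {1, 3, 7, 8, 10}  B5 = {1, 3, 6, 7, 10}  B6 = {1, 2, 7, 8, 10}
Tree: B1–B2, B1–B3, B3–B4, B4–B5, B4–B6

Every bag has size at most 5, so the width is 5 − 1 = 4 and tw(G) ≤ 4. For the lower bound, the 5 vertices {1, 2, 7, 8, 10} are pairwise adjacent, and any tree decomposition puts a clique entirely inside one bag — forcing width ≥ 4. Therefore the treewidth is 4.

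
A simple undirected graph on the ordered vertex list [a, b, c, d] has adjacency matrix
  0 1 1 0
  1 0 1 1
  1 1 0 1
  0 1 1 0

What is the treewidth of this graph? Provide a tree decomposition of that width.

The largest bag has 3 vertices, giving width 2; this decomposition certifies tw(G) ≤ 2. For the lower bound, the 3 vertices {b, c, d} are pairwise adjacent, and any tree decomposition puts a clique entirely inside one bag — forcing width ≥ 2. Hence tw(G) = 2 exactly.

Treewidth 2.
One such decomposition:
Bags: B1 = {a, b, c}  B2 = {b, c, d}
Tree: B1–B2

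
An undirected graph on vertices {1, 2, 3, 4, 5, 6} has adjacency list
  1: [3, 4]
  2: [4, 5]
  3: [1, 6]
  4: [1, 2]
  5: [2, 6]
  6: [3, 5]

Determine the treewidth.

A width-2 tree decomposition is:
Bags: B1 = {2, 4, 5}  B2 = {4, 5, 6}  B3 = {3, 4, 6}  B4 = {1, 3, 4}
Tree: B1–B2, B2–B3, B3–B4
Each bag holds 3 vertices, so the decomposition has width 2, which upper-bounds the treewidth. Since 4–2–5–6–3–1–4 is a cycle in G, G is not acyclic. Forests are exactly the graphs of treewidth ≤ 1, so tw(G) ≥ 2. The upper and lower bounds meet at 2, so that is the treewidth.

2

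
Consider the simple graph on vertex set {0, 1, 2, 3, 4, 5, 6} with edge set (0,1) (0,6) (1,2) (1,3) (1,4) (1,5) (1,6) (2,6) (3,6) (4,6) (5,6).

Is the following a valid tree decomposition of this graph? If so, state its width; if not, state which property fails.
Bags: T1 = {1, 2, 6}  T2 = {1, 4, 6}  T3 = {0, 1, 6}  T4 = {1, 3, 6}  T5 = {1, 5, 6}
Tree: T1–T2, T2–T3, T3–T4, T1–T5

Vertex coverage: the bags together contain {0, 1, 2, 3, 4, 5, 6}, the full vertex set. Edge coverage: each edge of G has both endpoints in at least one bag. Running intersection: for every vertex, the bags containing it form a connected subtree. All three properties hold, so this is a valid tree decomposition of width max|bag| − 1 = 2, and hence tw(G) ≤ 2.

Yes; width 2.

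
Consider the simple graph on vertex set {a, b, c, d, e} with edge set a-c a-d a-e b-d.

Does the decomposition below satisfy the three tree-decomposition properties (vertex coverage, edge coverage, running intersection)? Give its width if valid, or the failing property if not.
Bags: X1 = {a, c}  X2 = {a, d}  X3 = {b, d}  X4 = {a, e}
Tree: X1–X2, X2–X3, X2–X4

Yes; width 1.

Every vertex of G appears in some bag (union = {a, b, c, d, e}); every edge is covered by a bag; and for each vertex v the set of bags containing v is connected in the bag tree. The decomposition is therefore valid. The largest bag has 2 vertices, so the width is 1.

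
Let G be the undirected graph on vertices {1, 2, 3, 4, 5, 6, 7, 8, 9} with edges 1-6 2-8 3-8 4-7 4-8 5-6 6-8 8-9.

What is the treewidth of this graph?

1

A width-1 tree decomposition is:
Bags: B1 = {8, 9}  B2 = {6, 8}  B3 = {5, 6}  B4 = {3, 8}  B5 = {2, 8}  B6 = {1, 6}  B7 = {4, 8}  B8 = {4, 7}
Tree: B1–B2, B2–B3, B2–B4, B4–B5, B3–B6, B4–B7, B7–B8
Every bag has size at most 2, so the width is 2 − 1 = 1 and tw(G) ≤ 1. Since G has at least one edge (e.g. 8–9), it is not an edgeless graph, so tw(G) ≥ 1. Hence tw(G) = 1 exactly.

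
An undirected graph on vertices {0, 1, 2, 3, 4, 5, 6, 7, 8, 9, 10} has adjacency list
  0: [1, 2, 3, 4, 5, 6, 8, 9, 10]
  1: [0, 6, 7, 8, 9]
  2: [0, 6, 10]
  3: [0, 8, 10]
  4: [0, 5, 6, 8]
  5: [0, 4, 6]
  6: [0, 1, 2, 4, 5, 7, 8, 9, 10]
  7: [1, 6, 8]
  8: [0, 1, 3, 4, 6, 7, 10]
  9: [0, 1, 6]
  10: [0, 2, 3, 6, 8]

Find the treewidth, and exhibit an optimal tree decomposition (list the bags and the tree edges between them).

Treewidth 3.
One optimal decomposition is:
Bags: B1 = {0, 1, 6, 8}  B2 = {0, 1, 6, 9}  B3 = {0, 6, 8, 10}  B4 = {0, 4, 6, 8}  B5 = {1, 6, 7, 8}  B6 = {0, 4, 5, 6}  B7 = {0, 3, 8, 10}  B8 = {0, 2, 6, 10}
Tree: B1–B2, B1–B3, B3–B4, B1–B5, B4–B6, B3–B7, B3–B8

The largest bag has 4 vertices, giving width 3; this decomposition certifies tw(G) ≤ 3. For the lower bound, the 4 vertices {0, 3, 8, 10} are pairwise adjacent, and any tree decomposition puts a clique entirely inside one bag — forcing width ≥ 3. Therefore the treewidth is 3.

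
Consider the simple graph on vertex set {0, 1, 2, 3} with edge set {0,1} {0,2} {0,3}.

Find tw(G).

1

A width-1 tree decomposition is:
Bags: B1 = {0, 3}  B2 = {0, 1}  B3 = {0, 2}
Tree: B1–B2, B2–B3
Each bag holds 2 vertices, so the decomposition has width 1, which upper-bounds the treewidth. Since G has at least one edge (e.g. 0–3), it is not an edgeless graph, so tw(G) ≥ 1. Hence tw(G) = 1 exactly.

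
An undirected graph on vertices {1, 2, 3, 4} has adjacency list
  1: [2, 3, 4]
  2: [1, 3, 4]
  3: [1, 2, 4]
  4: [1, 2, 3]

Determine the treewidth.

A width-3 tree decomposition is:
Bags: B1 = {1, 2, 3, 4}
Tree: (single bag)
A single bag containing all 4 vertices is trivially a valid decomposition of width 3. For the lower bound, the 4 vertices {1, 2, 3, 4} are pairwise adjacent, and any tree decomposition puts a clique entirely inside one bag — forcing width ≥ 3. The upper and lower bounds meet at 3, so that is the treewidth.

3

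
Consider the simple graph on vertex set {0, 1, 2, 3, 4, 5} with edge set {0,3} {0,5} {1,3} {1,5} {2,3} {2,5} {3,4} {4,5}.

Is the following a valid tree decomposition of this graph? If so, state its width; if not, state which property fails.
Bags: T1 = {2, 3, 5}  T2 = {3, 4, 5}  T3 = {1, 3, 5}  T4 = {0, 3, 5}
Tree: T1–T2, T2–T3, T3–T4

Yes; width 2.

Vertex coverage: the bags together contain {0, 1, 2, 3, 4, 5}, the full vertex set. Edge coverage: each edge of G has both endpoints in at least one bag. Running intersection: for every vertex, the bags containing it form a connected subtree. All three properties hold, so this is a valid tree decomposition of width max|bag| − 1 = 2, and hence tw(G) ≤ 2.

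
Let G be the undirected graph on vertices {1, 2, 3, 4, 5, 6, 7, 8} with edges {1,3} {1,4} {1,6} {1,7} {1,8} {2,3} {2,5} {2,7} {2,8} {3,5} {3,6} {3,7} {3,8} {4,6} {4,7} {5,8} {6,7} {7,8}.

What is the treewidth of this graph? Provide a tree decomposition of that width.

Treewidth 3.
Bags: B1 = {1, 3, 7, 8}  B2 = {2, 3, 7, 8}  B3 = {2, 3, 5, 8}  B4 = {1, 3, 6, 7}  B5 = {1, 4, 6, 7}
Tree: B1–B2, B2–B3, B1–B4, B4–B5

Every bag has size at most 4, so the width is 4 − 1 = 3 and tw(G) ≤ 3. For the lower bound, the 4 vertices {2, 3, 5, 8} are pairwise adjacent, and any tree decomposition puts a clique entirely inside one bag — forcing width ≥ 3. Therefore the treewidth is 3.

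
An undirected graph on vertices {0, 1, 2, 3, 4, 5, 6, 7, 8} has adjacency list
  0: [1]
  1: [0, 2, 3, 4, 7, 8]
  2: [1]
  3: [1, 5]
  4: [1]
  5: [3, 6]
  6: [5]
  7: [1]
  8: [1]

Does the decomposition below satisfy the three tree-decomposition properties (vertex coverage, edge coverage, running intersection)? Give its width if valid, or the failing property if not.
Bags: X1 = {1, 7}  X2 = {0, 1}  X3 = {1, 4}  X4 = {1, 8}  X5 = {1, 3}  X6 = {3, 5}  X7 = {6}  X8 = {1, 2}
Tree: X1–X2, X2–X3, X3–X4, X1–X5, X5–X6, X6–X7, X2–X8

A tree decomposition must satisfy three properties: every vertex lies in some bag; for every edge, both endpoints lie together in some bag; and for every vertex, the bags containing it form a connected subtree. Here edge (5,6) lies in no bag, so the decomposition is invalid.

No — edge (5,6) lies in no bag.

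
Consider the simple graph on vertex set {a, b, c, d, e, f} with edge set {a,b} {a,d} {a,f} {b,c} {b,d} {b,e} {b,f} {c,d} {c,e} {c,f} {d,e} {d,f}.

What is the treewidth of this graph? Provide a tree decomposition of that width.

Every bag has size at most 4, so the width is 4 − 1 = 3 and tw(G) ≤ 3. Conversely, {b, c, d, e} is a clique of size 4, and the vertices of any clique must share a bag in every tree decomposition; so some bag has ≥ 4 vertices and tw(G) ≥ 3. The upper and lower bounds meet at 3, so that is the treewidth.

Treewidth 3.
One such decomposition:
Bags: B1 = {a, b, d, f}  B2 = {b, c, d, f}  B3 = {b, c, d, e}
Tree: B1–B2, B2–B3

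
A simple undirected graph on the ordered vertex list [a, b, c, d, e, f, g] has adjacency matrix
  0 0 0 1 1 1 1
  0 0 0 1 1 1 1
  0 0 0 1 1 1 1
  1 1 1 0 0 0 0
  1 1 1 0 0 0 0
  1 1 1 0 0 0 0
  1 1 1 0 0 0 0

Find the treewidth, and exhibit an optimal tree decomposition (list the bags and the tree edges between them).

Every bag has size at most 4, so the width is 4 − 1 = 3 and tw(G) ≤ 3. For the lower bound: the 4 vertex sets {a,e}, {c,g}, {b}, {d} are disjoint, each induces a connected subgraph, and every pair is joined by at least one edge of G. Contracting each set to a single vertex therefore yields K_{4} as a minor, and since treewidth is minor-monotone, tw(G) ≥ tw(K_{4}) = 3. Hence tw(G) = 3 exactly.

Treewidth 3.
One optimal decomposition is:
Bags: B1 = {a, b, c, e}  B2 = {a, b, c, g}  B3 = {a, b, c, d}  B4 = {a, b, c, f}
Tree: B1–B2, B2–B3, B3–B4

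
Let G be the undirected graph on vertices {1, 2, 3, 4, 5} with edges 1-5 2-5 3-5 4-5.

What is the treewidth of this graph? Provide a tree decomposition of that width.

Every bag has size at most 2, so the width is 2 − 1 = 1 and tw(G) ≤ 1. G has an edge, so its treewidth is at least 1. The upper and lower bounds meet at 1, so that is the treewidth.

Treewidth 1.
One such decomposition:
Bags: B1 = {4, 5}  B2 = {1, 5}  B3 = {2, 5}  B4 = {3, 5}
Tree: B1–B2, B2–B3, B1–B4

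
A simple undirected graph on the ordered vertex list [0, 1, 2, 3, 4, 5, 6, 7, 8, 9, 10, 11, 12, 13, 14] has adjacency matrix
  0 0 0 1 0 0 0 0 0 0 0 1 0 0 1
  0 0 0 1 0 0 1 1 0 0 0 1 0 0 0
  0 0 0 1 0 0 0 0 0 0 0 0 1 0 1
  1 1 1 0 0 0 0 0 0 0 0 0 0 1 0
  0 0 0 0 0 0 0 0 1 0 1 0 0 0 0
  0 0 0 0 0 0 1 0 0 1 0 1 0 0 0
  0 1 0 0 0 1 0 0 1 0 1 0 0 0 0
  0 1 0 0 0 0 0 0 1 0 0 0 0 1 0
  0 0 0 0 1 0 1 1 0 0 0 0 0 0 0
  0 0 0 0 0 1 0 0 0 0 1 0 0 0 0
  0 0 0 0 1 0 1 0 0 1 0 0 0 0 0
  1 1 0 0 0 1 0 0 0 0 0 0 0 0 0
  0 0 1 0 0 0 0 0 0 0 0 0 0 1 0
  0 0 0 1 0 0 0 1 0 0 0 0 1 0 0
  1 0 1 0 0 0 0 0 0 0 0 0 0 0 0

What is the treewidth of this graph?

A width-3 tree decomposition is:
Bags: B1 = {2, 12, 13, 14}  B2 = {2, 3, 13, 14}  B3 = {0, 3, 13, 14}  B4 = {0, 3, 7, 13}  B5 = {0, 1, 3, 7}  B6 = {0, 1, 7, 11}  B7 = {1, 7, 8, 11}  B8 = {1, 6, 8, 11}  B9 = {5, 6, 8, 11}  B10 = {4, 5, 6, 8}  B11 = {4, 5, 6, 10}  B12 = {4, 5, 9, 10}
Tree: B1–B2, B2–B3, B3–B4, B4–B5, B5–B6, B6–B7, B7–B8, B8–B9, B9–B10, B10–B11, B11–B12
The largest bag has 4 vertices, giving width 3; this decomposition certifies tw(G) ≤ 3. For the lower bound: the 4 vertex sets {2,12,14}, {13}, {3}, {0,1,7,11} are disjoint, each induces a connected subgraph, and every pair is joined by at least one edge of G. Contracting each set to a single vertex therefore yields K_{4} as a minor, and since treewidth is minor-monotone, tw(G) ≥ tw(K_{4}) = 3. The upper and lower bounds meet at 3, so that is the treewidth.

3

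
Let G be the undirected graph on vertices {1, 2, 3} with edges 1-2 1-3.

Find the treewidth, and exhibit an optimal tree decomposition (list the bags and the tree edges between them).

The largest bag has 2 vertices, giving width 1; this decomposition certifies tw(G) ≤ 1. Any graph with an edge has treewidth ≥ 1, and G has the edge 3–1. The upper and lower bounds meet at 1, so that is the treewidth.

Treewidth 1.
Bags: B1 = {1, 3}  B2 = {1, 2}
Tree: B1–B2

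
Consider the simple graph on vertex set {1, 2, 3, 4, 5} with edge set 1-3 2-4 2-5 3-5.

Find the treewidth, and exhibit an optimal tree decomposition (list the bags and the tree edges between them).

The largest bag has 2 vertices, giving width 1; this decomposition certifies tw(G) ≤ 1. G has an edge, so its treewidth is at least 1. Hence tw(G) = 1 exactly.

Treewidth 1.
Bags: B1 = {1, 3}  B2 = {3, 5}  B3 = {2, 5}  B4 = {2, 4}
Tree: B1–B2, B2–B3, B3–B4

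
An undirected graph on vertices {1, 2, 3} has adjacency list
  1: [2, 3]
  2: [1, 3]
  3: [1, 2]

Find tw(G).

A width-2 tree decomposition is:
Bags: B1 = {1, 2, 3}
Tree: (single bag)
A single bag containing all 3 vertices is trivially a valid decomposition of width 2. For the lower bound, the 3 vertices {1, 2, 3} are pairwise adjacent, and any tree decomposition puts a clique entirely inside one bag — forcing width ≥ 2. Therefore the treewidth is 2.

2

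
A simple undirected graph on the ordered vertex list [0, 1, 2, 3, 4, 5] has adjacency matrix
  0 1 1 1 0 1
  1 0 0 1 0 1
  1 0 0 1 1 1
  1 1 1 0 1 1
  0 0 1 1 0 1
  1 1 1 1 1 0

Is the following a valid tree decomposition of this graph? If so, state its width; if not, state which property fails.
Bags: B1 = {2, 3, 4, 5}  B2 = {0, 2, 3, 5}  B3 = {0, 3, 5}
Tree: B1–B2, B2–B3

No — vertex 1 appears in no bag.

A tree decomposition must satisfy three properties: every vertex lies in some bag; for every edge, both endpoints lie together in some bag; and for every vertex, the bags containing it form a connected subtree. Here vertex 1 appears in no bag, so the decomposition is invalid.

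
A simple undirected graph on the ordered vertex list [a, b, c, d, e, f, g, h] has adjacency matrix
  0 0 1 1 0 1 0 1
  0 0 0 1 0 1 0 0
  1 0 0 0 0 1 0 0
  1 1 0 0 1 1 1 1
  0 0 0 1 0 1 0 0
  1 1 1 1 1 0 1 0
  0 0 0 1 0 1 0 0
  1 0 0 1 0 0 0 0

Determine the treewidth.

A width-2 tree decomposition is:
Bags: B1 = {a, d, f}  B2 = {b, d, f}  B3 = {a, c, f}  B4 = {d, f, g}  B5 = {d, e, f}  B6 = {a, d, h}
Tree: B1–B2, B1–B3, B2–B4, B4–B5, B1–B6
The largest bag has 3 vertices, giving width 2; this decomposition certifies tw(G) ≤ 2. On the other hand G contains the 3-clique {a, d, h}. A clique must lie in a single bag of any decomposition, so no decomposition can have width below 2. The upper and lower bounds meet at 2, so that is the treewidth.

2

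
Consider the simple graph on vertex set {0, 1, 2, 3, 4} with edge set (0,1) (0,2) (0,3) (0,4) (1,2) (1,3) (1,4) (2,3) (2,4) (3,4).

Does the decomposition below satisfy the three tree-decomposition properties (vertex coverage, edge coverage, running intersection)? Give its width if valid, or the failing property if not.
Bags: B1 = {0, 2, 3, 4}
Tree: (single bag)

No — vertex 1 appears in no bag.

A tree decomposition must satisfy three properties: every vertex lies in some bag; for every edge, both endpoints lie together in some bag; and for every vertex, the bags containing it form a connected subtree. Here vertex 1 appears in no bag, so the decomposition is invalid.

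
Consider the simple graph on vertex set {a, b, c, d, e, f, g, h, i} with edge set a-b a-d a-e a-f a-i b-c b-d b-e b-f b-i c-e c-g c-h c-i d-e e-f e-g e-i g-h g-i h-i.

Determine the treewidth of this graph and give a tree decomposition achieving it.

Treewidth 3.
One optimal decomposition is:
Bags: B1 = {b, c, e, i}  B2 = {a, b, e, i}  B3 = {c, e, g, i}  B4 = {a, b, e, f}  B5 = {c, g, h, i}  B6 = {a, b, d, e}
Tree: B1–B2, B1–B3, B2–B4, B3–B5, B2–B6

Every bag has size at most 4, so the width is 4 − 1 = 3 and tw(G) ≤ 3. On the other hand G contains the 4-clique {c, e, g, i}. A clique must lie in a single bag of any decomposition, so no decomposition can have width below 3. Hence tw(G) = 3 exactly.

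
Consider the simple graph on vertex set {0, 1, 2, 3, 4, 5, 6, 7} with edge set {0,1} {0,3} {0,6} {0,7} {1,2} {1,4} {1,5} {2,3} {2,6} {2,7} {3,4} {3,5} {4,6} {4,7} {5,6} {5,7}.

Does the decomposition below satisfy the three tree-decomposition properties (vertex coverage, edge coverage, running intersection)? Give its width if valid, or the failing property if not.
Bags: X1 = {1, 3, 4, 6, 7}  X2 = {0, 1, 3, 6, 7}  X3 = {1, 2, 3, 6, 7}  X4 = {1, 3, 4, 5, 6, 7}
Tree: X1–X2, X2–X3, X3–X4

No — bags containing vertex 4 are not connected in the tree.

A tree decomposition must satisfy three properties: every vertex lies in some bag; for every edge, both endpoints lie together in some bag; and for every vertex, the bags containing it form a connected subtree. Here bags containing vertex 4 are not connected in the tree, so the decomposition is invalid.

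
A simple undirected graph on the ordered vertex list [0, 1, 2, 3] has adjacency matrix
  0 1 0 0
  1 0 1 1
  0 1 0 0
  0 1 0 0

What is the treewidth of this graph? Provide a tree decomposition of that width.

Every bag has size at most 2, so the width is 2 − 1 = 1 and tw(G) ≤ 1. Any graph with an edge has treewidth ≥ 1, and G has the edge 3–1. The upper and lower bounds meet at 1, so that is the treewidth.

Treewidth 1.
One optimal decomposition is:
Bags: B1 = {1, 3}  B2 = {0, 1}  B3 = {1, 2}
Tree: B1–B2, B1–B3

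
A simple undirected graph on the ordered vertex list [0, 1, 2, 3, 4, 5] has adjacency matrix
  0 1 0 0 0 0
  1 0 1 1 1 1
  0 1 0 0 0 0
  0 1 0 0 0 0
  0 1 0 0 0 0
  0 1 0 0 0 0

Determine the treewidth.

1

A width-1 tree decomposition is:
Bags: B1 = {1, 3}  B2 = {0, 1}  B3 = {1, 5}  B4 = {1, 2}  B5 = {1, 4}
Tree: B1–B2, B2–B3, B3–B4, B2–B5
Every bag has size at most 2, so the width is 2 − 1 = 1 and tw(G) ≤ 1. Since G has at least one edge (e.g. 1–3), it is not an edgeless graph, so tw(G) ≥ 1. Therefore the treewidth is 1.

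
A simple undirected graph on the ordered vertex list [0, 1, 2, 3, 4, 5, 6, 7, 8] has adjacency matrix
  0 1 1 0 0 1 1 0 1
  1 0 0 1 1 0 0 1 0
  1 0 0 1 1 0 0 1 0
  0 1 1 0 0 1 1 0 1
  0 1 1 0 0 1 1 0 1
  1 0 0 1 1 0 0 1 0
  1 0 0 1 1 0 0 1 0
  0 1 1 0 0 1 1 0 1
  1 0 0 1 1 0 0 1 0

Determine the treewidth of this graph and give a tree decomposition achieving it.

Treewidth 4.
One optimal decomposition is:
Bags: B1 = {0, 1, 3, 4, 7}  B2 = {0, 3, 4, 6, 7}  B3 = {0, 2, 3, 4, 7}  B4 = {0, 3, 4, 5, 7}  B5 = {0, 3, 4, 7, 8}
Tree: B1–B2, B2–B3, B3–B4, B4–B5

Every bag has size at most 5, so the width is 5 − 1 = 4 and tw(G) ≤ 4. For the lower bound: the 5 vertex sets {1,3}, {6,7}, {0,2}, {4}, {5} are disjoint, each induces a connected subgraph, and every pair is joined by at least one edge of G. Contracting each set to a single vertex therefore yields K_{5} as a minor, and since treewidth is minor-monotone, tw(G) ≥ tw(K_{5}) = 4. Combining the bounds, tw(G) = 4.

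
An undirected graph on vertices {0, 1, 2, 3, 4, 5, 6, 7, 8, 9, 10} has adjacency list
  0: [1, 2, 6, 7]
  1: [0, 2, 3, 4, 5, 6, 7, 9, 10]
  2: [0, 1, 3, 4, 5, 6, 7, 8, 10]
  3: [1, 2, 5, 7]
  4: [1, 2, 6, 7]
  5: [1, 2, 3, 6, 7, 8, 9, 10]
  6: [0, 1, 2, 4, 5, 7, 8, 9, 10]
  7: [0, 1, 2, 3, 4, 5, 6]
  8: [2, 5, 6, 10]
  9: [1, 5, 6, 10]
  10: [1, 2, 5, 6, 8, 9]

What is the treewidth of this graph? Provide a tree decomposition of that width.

Treewidth 4.
Bags: B1 = {1, 2, 5, 6, 7}  B2 = {1, 2, 5, 6, 10}  B3 = {2, 5, 6, 8, 10}  B4 = {1, 5, 6, 9, 10}  B5 = {0, 1, 2, 6, 7}  B6 = {1, 2, 3, 5, 7}  B7 = {1, 2, 4, 6, 7}
Tree: B1–B2, B2–B3, B2–B4, B1–B5, B1–B6, B1–B7

Every bag has size at most 5, so the width is 5 − 1 = 4 and tw(G) ≤ 4. Conversely, {2, 5, 6, 8, 10} is a clique of size 5, and the vertices of any clique must share a bag in every tree decomposition; so some bag has ≥ 5 vertices and tw(G) ≥ 4. Therefore the treewidth is 4.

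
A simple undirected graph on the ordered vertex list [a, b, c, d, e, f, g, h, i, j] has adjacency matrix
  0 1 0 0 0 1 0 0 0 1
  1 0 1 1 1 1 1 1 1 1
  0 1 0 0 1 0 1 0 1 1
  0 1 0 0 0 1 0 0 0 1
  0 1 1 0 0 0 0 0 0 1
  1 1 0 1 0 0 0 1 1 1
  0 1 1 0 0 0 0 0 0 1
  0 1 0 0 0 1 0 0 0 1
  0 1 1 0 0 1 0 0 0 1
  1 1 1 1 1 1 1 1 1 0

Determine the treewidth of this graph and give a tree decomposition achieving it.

Each bag holds 4 vertices, so the decomposition has width 3, which upper-bounds the treewidth. Conversely, {b, c, g, j} is a clique of size 4, and the vertices of any clique must share a bag in every tree decomposition; so some bag has ≥ 4 vertices and tw(G) ≥ 3. Hence tw(G) = 3 exactly.

Treewidth 3.
One such decomposition:
Bags: B1 = {b, c, i, j}  B2 = {b, f, i, j}  B3 = {a, b, f, j}  B4 = {b, c, e, j}  B5 = {b, f, h, j}  B6 = {b, d, f, j}  B7 = {b, c, g, j}
Tree: B1–B2, B2–B3, B1–B4, B3–B5, B3–B6, B1–B7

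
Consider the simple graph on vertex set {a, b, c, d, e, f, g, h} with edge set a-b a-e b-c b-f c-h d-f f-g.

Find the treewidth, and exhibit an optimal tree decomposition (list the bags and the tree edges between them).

Each bag holds 2 vertices, so the decomposition has width 1, which upper-bounds the treewidth. Since G has at least one edge (e.g. f–b), it is not an edgeless graph, so tw(G) ≥ 1. Hence tw(G) = 1 exactly.

Treewidth 1.
One optimal decomposition is:
Bags: B1 = {b, f}  B2 = {f, g}  B3 = {a, b}  B4 = {a, e}  B5 = {d, f}  B6 = {b, c}  B7 = {c, h}
Tree: B1–B2, B1–B3, B3–B4, B1–B5, B1–B6, B6–B7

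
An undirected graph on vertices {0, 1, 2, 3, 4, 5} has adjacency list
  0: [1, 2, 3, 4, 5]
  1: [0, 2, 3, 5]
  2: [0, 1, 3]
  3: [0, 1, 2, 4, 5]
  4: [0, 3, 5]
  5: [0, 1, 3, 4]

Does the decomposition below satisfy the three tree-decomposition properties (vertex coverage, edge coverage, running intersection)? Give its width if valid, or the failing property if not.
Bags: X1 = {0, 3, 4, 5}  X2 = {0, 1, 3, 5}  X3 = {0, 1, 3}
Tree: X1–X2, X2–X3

No — vertex 2 appears in no bag.

A tree decomposition must satisfy three properties: every vertex lies in some bag; for every edge, both endpoints lie together in some bag; and for every vertex, the bags containing it form a connected subtree. Here vertex 2 appears in no bag, so the decomposition is invalid.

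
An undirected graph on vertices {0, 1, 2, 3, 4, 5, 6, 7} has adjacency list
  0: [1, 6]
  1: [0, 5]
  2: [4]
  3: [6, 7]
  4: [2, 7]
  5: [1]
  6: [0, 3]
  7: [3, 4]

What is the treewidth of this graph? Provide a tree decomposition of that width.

Treewidth 1.
One such decomposition:
Bags: B1 = {1, 5}  B2 = {0, 1}  B3 = {0, 6}  B4 = {3, 6}  B5 = {3, 7}  B6 = {4, 7}  B7 = {2, 4}
Tree: B1–B2, B2–B3, B3–B4, B4–B5, B5–B6, B6–B7

Each bag holds 2 vertices, so the decomposition has width 1, which upper-bounds the treewidth. Since G has at least one edge (e.g. 5–1), it is not an edgeless graph, so tw(G) ≥ 1. The upper and lower bounds meet at 1, so that is the treewidth.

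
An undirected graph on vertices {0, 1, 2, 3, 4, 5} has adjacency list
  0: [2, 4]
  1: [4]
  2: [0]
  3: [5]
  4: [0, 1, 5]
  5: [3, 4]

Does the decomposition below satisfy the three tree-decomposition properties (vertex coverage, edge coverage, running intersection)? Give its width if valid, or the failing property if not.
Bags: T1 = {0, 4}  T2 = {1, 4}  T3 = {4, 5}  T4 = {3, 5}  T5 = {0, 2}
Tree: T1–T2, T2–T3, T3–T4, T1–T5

Yes; width 1.

Vertex coverage: the bags together contain {0, 1, 2, 3, 4, 5}, the full vertex set. Edge coverage: each edge of G has both endpoints in at least one bag. Running intersection: for every vertex, the bags containing it form a connected subtree. All three properties hold, so this is a valid tree decomposition of width max|bag| − 1 = 1, and hence tw(G) ≤ 1.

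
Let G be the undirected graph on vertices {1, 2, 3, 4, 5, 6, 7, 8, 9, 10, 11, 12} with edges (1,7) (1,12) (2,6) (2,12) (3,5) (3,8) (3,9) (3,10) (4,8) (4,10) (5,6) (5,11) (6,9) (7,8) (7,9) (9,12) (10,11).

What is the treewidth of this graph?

3

A width-3 tree decomposition is:
Bags: B1 = {1, 2, 7, 12}  B2 = {2, 7, 9, 12}  B3 = {2, 6, 7, 9}  B4 = {6, 7, 8, 9}  B5 = {3, 6, 8, 9}  B6 = {3, 5, 6, 8}  B7 = {3, 4, 5, 8}  B8 = {3, 4, 5, 10}  B9 = {4, 5, 10, 11}
Tree: B1–B2, B2–B3, B3–B4, B4–B5, B5–B6, B6–B7, B7–B8, B8–B9
Each bag holds 4 vertices, so the decomposition has width 3, which upper-bounds the treewidth. For the lower bound: the 4 vertex sets {1,2,12}, {7}, {9}, {3,5,6,8} are disjoint, each induces a connected subgraph, and every pair is joined by at least one edge of G. Contracting each set to a single vertex therefore yields K_{4} as a minor, and since treewidth is minor-monotone, tw(G) ≥ tw(K_{4}) = 3. Hence tw(G) = 3 exactly.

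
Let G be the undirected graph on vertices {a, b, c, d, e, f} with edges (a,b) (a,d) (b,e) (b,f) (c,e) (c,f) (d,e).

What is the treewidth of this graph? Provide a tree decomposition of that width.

Treewidth 2.
Bags: B1 = {c, e, f}  B2 = {b, e, f}  B3 = {b, d, e}  B4 = {a, b, d}
Tree: B1–B2, B2–B3, B3–B4

The largest bag has 3 vertices, giving width 2; this decomposition certifies tw(G) ≤ 2. For the lower bound, G contains the cycle c–f–b–e–c, so G is not a forest; only forests have treewidth ≤ 1, hence tw(G) ≥ 2. The upper and lower bounds meet at 2, so that is the treewidth.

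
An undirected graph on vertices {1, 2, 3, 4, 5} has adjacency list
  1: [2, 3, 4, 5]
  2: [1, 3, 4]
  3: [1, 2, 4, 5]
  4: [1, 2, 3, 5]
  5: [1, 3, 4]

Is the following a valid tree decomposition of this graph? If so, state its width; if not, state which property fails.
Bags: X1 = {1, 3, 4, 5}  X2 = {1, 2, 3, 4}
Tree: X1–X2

Vertex coverage: the bags together contain {1, 2, 3, 4, 5}, the full vertex set. Edge coverage: each edge of G has both endpoints in at least one bag. Running intersection: for every vertex, the bags containing it form a connected subtree. All three properties hold, so this is a valid tree decomposition of width max|bag| − 1 = 3, and hence tw(G) ≤ 3.

Yes; width 3.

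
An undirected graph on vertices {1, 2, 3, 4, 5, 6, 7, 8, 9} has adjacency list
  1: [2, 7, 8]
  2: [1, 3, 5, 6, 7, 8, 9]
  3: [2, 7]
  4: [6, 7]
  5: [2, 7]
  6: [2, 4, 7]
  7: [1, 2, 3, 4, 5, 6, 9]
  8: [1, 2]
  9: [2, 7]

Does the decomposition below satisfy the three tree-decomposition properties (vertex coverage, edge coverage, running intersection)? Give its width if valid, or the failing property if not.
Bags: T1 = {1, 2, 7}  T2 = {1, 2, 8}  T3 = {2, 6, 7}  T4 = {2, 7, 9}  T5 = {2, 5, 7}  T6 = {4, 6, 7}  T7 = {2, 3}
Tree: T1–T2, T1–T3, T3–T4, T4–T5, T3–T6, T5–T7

No — edge (7,3) lies in no bag.

A tree decomposition must satisfy three properties: every vertex lies in some bag; for every edge, both endpoints lie together in some bag; and for every vertex, the bags containing it form a connected subtree. Here edge (7,3) lies in no bag, so the decomposition is invalid.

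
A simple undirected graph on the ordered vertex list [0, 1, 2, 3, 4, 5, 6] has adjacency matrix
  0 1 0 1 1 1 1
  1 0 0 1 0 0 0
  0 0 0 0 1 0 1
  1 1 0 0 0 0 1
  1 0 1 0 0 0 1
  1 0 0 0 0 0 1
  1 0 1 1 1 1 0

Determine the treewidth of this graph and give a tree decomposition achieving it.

Treewidth 2.
One such decomposition:
Bags: B1 = {0, 5, 6}  B2 = {0, 3, 6}  B3 = {0, 4, 6}  B4 = {0, 1, 3}  B5 = {2, 4, 6}
Tree: B1–B2, B1–B3, B2–B4, B3–B5

Each bag holds 3 vertices, so the decomposition has width 2, which upper-bounds the treewidth. On the other hand G contains the 3-clique {0, 1, 3}. A clique must lie in a single bag of any decomposition, so no decomposition can have width below 2. Therefore the treewidth is 2.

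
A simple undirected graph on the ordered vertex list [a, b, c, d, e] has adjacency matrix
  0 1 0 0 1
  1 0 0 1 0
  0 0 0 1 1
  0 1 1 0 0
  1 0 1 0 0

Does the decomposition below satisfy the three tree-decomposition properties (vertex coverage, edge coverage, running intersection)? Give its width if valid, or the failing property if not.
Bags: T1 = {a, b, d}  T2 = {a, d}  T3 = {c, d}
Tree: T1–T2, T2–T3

A tree decomposition must satisfy three properties: every vertex lies in some bag; for every edge, both endpoints lie together in some bag; and for every vertex, the bags containing it form a connected subtree. Here vertex e appears in no bag, so the decomposition is invalid.

No — vertex e appears in no bag.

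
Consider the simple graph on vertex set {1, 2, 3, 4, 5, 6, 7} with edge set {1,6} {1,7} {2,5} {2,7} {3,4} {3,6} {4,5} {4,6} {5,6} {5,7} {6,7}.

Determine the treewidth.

A width-2 tree decomposition is:
Bags: B1 = {1, 6, 7}  B2 = {5, 6, 7}  B3 = {4, 5, 6}  B4 = {2, 5, 7}  B5 = {3, 4, 6}
Tree: B1–B2, B2–B3, B2–B4, B3–B5
Every bag has size at most 3, so the width is 3 − 1 = 2 and tw(G) ≤ 2. Conversely, {2, 5, 7} is a clique of size 3, and the vertices of any clique must share a bag in every tree decomposition; so some bag has ≥ 3 vertices and tw(G) ≥ 2. Hence tw(G) = 2 exactly.

2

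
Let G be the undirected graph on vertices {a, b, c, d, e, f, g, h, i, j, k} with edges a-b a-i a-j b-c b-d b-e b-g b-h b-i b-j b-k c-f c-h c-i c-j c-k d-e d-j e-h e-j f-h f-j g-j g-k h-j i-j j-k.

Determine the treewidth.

3

A width-3 tree decomposition is:
Bags: B1 = {b, c, i, j}  B2 = {a, b, i, j}  B3 = {b, c, h, j}  B4 = {c, f, h, j}  B5 = {b, e, h, j}  B6 = {b, d, e, j}  B7 = {b, c, j, k}  B8 = {b, g, j, k}
Tree: B1–B2, B1–B3, B3–B4, B3–B5, B5–B6, B3–B7, B7–B8
The largest bag has 4 vertices, giving width 3; this decomposition certifies tw(G) ≤ 3. Conversely, {c, f, h, j} is a clique of size 4, and the vertices of any clique must share a bag in every tree decomposition; so some bag has ≥ 4 vertices and tw(G) ≥ 3. Combining the bounds, tw(G) = 3.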